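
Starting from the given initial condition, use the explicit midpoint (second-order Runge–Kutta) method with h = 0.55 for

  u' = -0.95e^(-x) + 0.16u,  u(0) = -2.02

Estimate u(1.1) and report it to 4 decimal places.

Midpoint: k1 = f(x_n, u_n); k2 = f(x_n + h/2, u_n + (h/2)·k1); u_{n+1} = u_n + h·k2.
x=0.000000, u=-2.020000:
  k1 = f(0.000000, -2.020000) = -1.273200
  k2 = f(0.275000, -2.370130) = -1.100814
  u ← -2.020000 + 0.55·(-1.100814) = -2.625448
x=0.550000, u=-2.625448:
  k1 = f(0.550000, -2.625448) = -0.968174
  k2 = f(0.825000, -2.891696) = -0.878995
  u ← -2.625448 + 0.55·(-0.878995) = -3.108895
u(1.1) ≈ -3.1089

-3.1089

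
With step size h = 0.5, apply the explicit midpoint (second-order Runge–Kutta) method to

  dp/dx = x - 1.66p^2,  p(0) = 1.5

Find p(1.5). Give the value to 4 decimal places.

Midpoint: k1 = f(x_n, p_n); k2 = f(x_n + h/2, p_n + (h/2)·k1); p_{n+1} = p_n + h·k2.
x=0.000000, p=1.500000:
  k1 = f(0.000000, 1.500000) = -3.735000
  k2 = f(0.250000, 0.566250) = -0.282261
  p ← 1.500000 + 0.5·(-0.282261) = 1.358870
x=0.500000, p=1.358870:
  k1 = f(0.500000, 1.358870) = -2.565234
  k2 = f(0.750000, 0.717561) = -0.104724
  p ← 1.358870 + 0.5·(-0.104724) = 1.306508
x=1.000000, p=1.306508:
  k1 = f(1.000000, 1.306508) = -1.833557
  k2 = f(1.250000, 0.848118) = 0.055954
  p ← 1.306508 + 0.5·0.055954 = 1.334485
p(1.5) ≈ 1.3345

1.3345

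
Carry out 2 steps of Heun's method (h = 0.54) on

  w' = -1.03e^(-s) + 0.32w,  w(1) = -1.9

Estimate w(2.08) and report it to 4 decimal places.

Heun: k1 = f(s_n, w_n); k2 = f(s_n + h, w_n + h·k1); w_{n+1} = w_n + (h/2)·(k1 + k2).
s=1.000000, w=-1.900000:
  k1 = f(1.000000, -1.900000) = -0.986916
  k2 = f(1.540000, -2.432935) = -0.999352
  w ← -1.900000 + (0.54/2)·(-0.986916 + (-0.999352)) = -2.436292
s=1.540000, w=-2.436292:
  k1 = f(1.540000, -2.436292) = -1.000426
  k2 = f(2.080000, -2.976522) = -1.081165
  w ← -2.436292 + (0.54/2)·(-1.000426 + (-1.081165)) = -2.998322
w(2.08) ≈ -2.9983

-2.9983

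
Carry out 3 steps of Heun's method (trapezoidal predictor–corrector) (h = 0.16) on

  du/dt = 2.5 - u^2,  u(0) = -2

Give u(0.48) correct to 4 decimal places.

Heun: k1 = f(t_n, u_n); k2 = f(t_n + h, u_n + h·k1); u_{n+1} = u_n + (h/2)·(k1 + k2).
t=0.000000, u=-2.000000:
  k1 = f(0.000000, -2.000000) = -1.500000
  k2 = f(0.160000, -2.240000) = -2.517600
  u ← -2.000000 + (0.16/2)·(-1.500000 + (-2.517600)) = -2.321408
t=0.160000, u=-2.321408:
  k1 = f(0.160000, -2.321408) = -2.888935
  k2 = f(0.320000, -2.783638) = -5.248638
  u ← -2.321408 + (0.16/2)·(-2.888935 + (-5.248638)) = -2.972414
t=0.320000, u=-2.972414:
  k1 = f(0.320000, -2.972414) = -6.335244
  k2 = f(0.480000, -3.986053) = -13.388618
  u ← -2.972414 + (0.16/2)·(-6.335244 + (-13.388618)) = -4.550323
u(0.48) ≈ -4.5503

-4.5503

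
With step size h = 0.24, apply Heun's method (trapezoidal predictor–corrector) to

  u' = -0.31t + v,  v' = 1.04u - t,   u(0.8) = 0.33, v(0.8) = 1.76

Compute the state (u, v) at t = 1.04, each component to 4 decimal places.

Heun on (u,v): k1 = f(t_n, state_n); k2 = f(t_n + h, state_n + h·k1); state_{n+1} = state_n + (h/2)·(k1 + k2).
0.800000: (0.330000, 1.760000)
  k1 = (1.512000, -0.456800)
  predictor → (0.692880, 1.650368)
  k2 = (1.327968, -0.319405)
  → (0.670796, 1.666855)
(u(1.04), v(1.04)) ≈ (0.6708, 1.6669)

0.6708, 1.6669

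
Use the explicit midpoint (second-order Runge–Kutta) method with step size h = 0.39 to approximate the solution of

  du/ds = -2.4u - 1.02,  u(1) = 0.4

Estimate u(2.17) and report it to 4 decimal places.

-0.3206

Midpoint: k1 = f(s_n, u_n); k2 = f(s_n + h/2, u_n + (h/2)·k1); u_{n+1} = u_n + h·k2.
s=1.000000, u=0.400000:
  k1 = f(1.000000, 0.400000) = -1.980000
  k2 = f(1.195000, 0.013900) = -1.053360
  u ← 0.400000 + 0.39·(-1.053360) = -0.010810
s=1.390000, u=-0.010810:
  k1 = f(1.390000, -0.010810) = -0.994055
  k2 = f(1.585000, -0.204651) = -0.528837
  u ← -0.010810 + 0.39·(-0.528837) = -0.217057
s=1.780000, u=-0.217057:
  k1 = f(1.780000, -0.217057) = -0.499063
  k2 = f(1.975000, -0.314374) = -0.265502
  u ← -0.217057 + 0.39·(-0.265502) = -0.320603
u(2.17) ≈ -0.3206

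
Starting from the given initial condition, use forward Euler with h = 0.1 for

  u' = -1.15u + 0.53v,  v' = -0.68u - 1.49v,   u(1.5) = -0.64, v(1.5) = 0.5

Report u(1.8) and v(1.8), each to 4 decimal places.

Euler on (u,v): u_{n+1} = u_n + h·u', v_{n+1} = v_n + h·v'.
1.500000: (-0.640000, 0.500000); f=(1.001000, -0.309800) → (-0.539900, 0.469020)
1.600000: (-0.539900, 0.469020); f=(0.869466, -0.331708) → (-0.452953, 0.435849)
1.700000: (-0.452953, 0.435849); f=(0.751897, -0.341407) → (-0.377764, 0.401709)
(u(1.8), v(1.8)) ≈ (-0.3778, 0.4017)

-0.3778, 0.4017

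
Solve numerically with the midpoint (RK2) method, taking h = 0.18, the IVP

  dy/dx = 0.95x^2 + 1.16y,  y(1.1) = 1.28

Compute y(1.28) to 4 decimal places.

1.8389

Midpoint: k1 = f(x_n, y_n); k2 = f(x_n + h/2, y_n + (h/2)·k1); y_{n+1} = y_n + h·k2.
x=1.100000, y=1.280000:
  k1 = f(1.100000, 1.280000) = 2.634300
  k2 = f(1.190000, 1.517087) = 3.105116
  y ← 1.280000 + 0.18·3.105116 = 1.838921
y(1.28) ≈ 1.8389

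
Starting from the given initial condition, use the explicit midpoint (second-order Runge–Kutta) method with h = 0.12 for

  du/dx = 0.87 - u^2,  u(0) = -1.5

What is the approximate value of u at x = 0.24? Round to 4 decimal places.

-1.9879

Midpoint: k1 = f(x_n, u_n); k2 = f(x_n + h/2, u_n + (h/2)·k1); u_{n+1} = u_n + h·k2.
x=0.000000, u=-1.500000:
  k1 = f(0.000000, -1.500000) = -1.380000
  k2 = f(0.060000, -1.582800) = -1.635256
  u ← -1.500000 + 0.12·(-1.635256) = -1.696231
x=0.120000, u=-1.696231:
  k1 = f(0.120000, -1.696231) = -2.007199
  k2 = f(0.180000, -1.816663) = -2.430263
  u ← -1.696231 + 0.12·(-2.430263) = -1.987862
u(0.24) ≈ -1.9879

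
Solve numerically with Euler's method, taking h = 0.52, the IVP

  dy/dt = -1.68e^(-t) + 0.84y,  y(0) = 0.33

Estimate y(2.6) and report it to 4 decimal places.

-4.2532

Euler: y_{n+1} = y_n + h·f(t_n, y_n).
t=0.000000, y=0.330000: f=-1.402800 → y ← 0.330000 + 0.52·(-1.402800) = -0.399456
t=0.520000, y=-0.399456: f=-1.334338 → y ← -0.399456 + 0.52·(-1.334338) = -1.093312
t=1.040000, y=-1.093312: f=-1.512186 → y ← -1.093312 + 0.52·(-1.512186) = -1.879648
t=1.560000, y=-1.879648: f=-1.931933 → y ← -1.879648 + 0.52·(-1.931933) = -2.884253
t=2.080000, y=-2.884253: f=-2.632655 → y ← -2.884253 + 0.52·(-2.632655) = -4.253234
y(2.6) ≈ -4.2532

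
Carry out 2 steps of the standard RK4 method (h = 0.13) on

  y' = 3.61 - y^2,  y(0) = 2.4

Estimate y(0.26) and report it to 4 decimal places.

RK4: k1 = f(s_n, y_n); k2 = f(s_n + h/2, y_n + (h/2)·k1); k3 = f(s_n + h/2, y_n + (h/2)·k2); k4 = f(s_n + h, y_n + h·k3); y_{n+1} = y_n + (h/6)·(k1 + 2k2 + 2k3 + k4).
s=0.000000, y=2.400000:
  k1 = f(0.000000, 2.400000) = -2.150000
  k2 = f(0.065000, 2.260250) = -1.498730
  k3 = f(0.065000, 2.302583) = -1.691886
  k4 = f(0.130000, 2.180055) = -1.142639
  y ← 2.400000 + (0.13/6)·(k1 + 2k2 + 2k3 + k4) = 2.190399
s=0.130000, y=2.190399:
  k1 = f(0.130000, 2.190399) = -1.187850
  k2 = f(0.195000, 2.113189) = -0.855569
  k3 = f(0.195000, 2.134787) = -0.947318
  k4 = f(0.260000, 2.067248) = -0.663515
  y ← 2.190399 + (0.13/6)·(k1 + 2k2 + 2k3 + k4) = 2.072161
y(0.26) ≈ 2.0722

2.0722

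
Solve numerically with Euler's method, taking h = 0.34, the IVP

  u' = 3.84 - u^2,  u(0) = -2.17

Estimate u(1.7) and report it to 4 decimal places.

Euler: u_{n+1} = u_n + h·f(t_n, u_n).
t=0.000000, u=-2.170000: f=-0.868900 → u ← -2.170000 + 0.34·(-0.868900) = -2.465426
t=0.340000, u=-2.465426: f=-2.238325 → u ← -2.465426 + 0.34·(-2.238325) = -3.226457
t=0.680000, u=-3.226457: f=-6.570022 → u ← -3.226457 + 0.34·(-6.570022) = -5.460264
t=1.020000, u=-5.460264: f=-25.974485 → u ← -5.460264 + 0.34·(-25.974485) = -14.291589
t=1.360000, u=-14.291589: f=-200.409523 → u ← -14.291589 + 0.34·(-200.409523) = -82.430827
u(1.7) ≈ -82.4308

-82.4308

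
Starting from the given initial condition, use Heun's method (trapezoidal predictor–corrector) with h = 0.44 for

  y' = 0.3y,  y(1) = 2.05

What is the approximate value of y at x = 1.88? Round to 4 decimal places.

2.6675

Heun: k1 = f(x_n, y_n); k2 = f(x_n + h, y_n + h·k1); y_{n+1} = y_n + (h/2)·(k1 + k2).
x=1.000000, y=2.050000:
  k1 = f(1.000000, 2.050000) = 0.615000
  k2 = f(1.440000, 2.320600) = 0.696180
  y ← 2.050000 + (0.44/2)·(0.615000 + 0.696180) = 2.338460
x=1.440000, y=2.338460:
  k1 = f(1.440000, 2.338460) = 0.701538
  k2 = f(1.880000, 2.647136) = 0.794141
  y ← 2.338460 + (0.44/2)·(0.701538 + 0.794141) = 2.667509
y(1.88) ≈ 2.6675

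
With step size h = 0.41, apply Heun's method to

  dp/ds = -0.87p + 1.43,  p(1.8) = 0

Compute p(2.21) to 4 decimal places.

Heun: k1 = f(s_n, p_n); k2 = f(s_n + h, p_n + h·k1); p_{n+1} = p_n + (h/2)·(k1 + k2).
s=1.800000, p=0.000000:
  k1 = f(1.800000, 0.000000) = 1.430000
  k2 = f(2.210000, 0.586300) = 0.919919
  p ← 0.000000 + (0.41/2)·(1.430000 + 0.919919) = 0.481733
p(2.21) ≈ 0.4817

0.4817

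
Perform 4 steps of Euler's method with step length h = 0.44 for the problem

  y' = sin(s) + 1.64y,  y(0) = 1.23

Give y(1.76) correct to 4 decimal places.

Euler: y_{n+1} = y_n + h·f(s_n, y_n).
s=0.000000, y=1.230000: f=2.017200 → y ← 1.230000 + 0.44·2.017200 = 2.117568
s=0.440000, y=2.117568: f=3.898751 → y ← 2.117568 + 0.44·3.898751 = 3.833018
s=0.880000, y=3.833018: f=7.056889 → y ← 3.833018 + 0.44·7.056889 = 6.938050
s=1.320000, y=6.938050: f=12.347117 → y ← 6.938050 + 0.44·12.347117 = 12.370781
y(1.76) ≈ 12.3708

12.3708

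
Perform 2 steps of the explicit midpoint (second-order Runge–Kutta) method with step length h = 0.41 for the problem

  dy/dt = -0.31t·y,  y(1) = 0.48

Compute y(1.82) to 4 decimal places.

0.3343

Midpoint: k1 = f(t_n, y_n); k2 = f(t_n + h/2, y_n + (h/2)·k1); y_{n+1} = y_n + h·k2.
t=1.000000, y=0.480000:
  k1 = f(1.000000, 0.480000) = -0.148800
  k2 = f(1.205000, 0.449496) = -0.167909
  y ← 0.480000 + 0.41·(-0.167909) = 0.411157
t=1.410000, y=0.411157:
  k1 = f(1.410000, 0.411157) = -0.179717
  k2 = f(1.615000, 0.374315) = -0.187401
  y ← 0.411157 + 0.41·(-0.187401) = 0.334323
y(1.82) ≈ 0.3343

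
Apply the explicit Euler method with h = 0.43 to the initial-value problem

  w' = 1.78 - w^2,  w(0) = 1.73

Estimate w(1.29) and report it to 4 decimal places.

Euler: w_{n+1} = w_n + h·f(x_n, w_n).
x=0.000000, w=1.730000: f=-1.212900 → w ← 1.730000 + 0.43·(-1.212900) = 1.208453
x=0.430000, w=1.208453: f=0.319641 → w ← 1.208453 + 0.43·0.319641 = 1.345899
x=0.860000, w=1.345899: f=-0.031444 → w ← 1.345899 + 0.43·(-0.031444) = 1.332378
w(1.29) ≈ 1.3324

1.3324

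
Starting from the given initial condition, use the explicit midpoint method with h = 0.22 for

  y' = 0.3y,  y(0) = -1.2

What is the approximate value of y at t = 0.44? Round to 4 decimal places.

Midpoint: k1 = f(t_n, y_n); k2 = f(t_n + h/2, y_n + (h/2)·k1); y_{n+1} = y_n + h·k2.
t=0.000000, y=-1.200000:
  k1 = f(0.000000, -1.200000) = -0.360000
  k2 = f(0.110000, -1.239600) = -0.371880
  y ← -1.200000 + 0.22·(-0.371880) = -1.281814
t=0.220000, y=-1.281814:
  k1 = f(0.220000, -1.281814) = -0.384544
  k2 = f(0.330000, -1.324113) = -0.397234
  y ← -1.281814 + 0.22·(-0.397234) = -1.369205
y(0.44) ≈ -1.3692

-1.3692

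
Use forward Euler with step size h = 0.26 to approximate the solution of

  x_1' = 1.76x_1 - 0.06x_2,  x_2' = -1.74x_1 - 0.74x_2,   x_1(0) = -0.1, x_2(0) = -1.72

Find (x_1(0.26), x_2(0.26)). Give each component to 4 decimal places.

Euler on (x_1,x_2): x_1_{n+1} = x_1_n + h·x_1', x_2_{n+1} = x_2_n + h·x_2'.
0.000000: (-0.100000, -1.720000); f=(-0.072800, 1.446800) → (-0.118928, -1.343832)
(x_1(0.26), x_2(0.26)) ≈ (-0.1189, -1.3438)

-0.1189, -1.3438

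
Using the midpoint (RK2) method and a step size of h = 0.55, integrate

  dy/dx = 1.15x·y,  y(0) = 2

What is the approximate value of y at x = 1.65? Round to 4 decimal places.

8.2243

Midpoint: k1 = f(x_n, y_n); k2 = f(x_n + h/2, y_n + (h/2)·k1); y_{n+1} = y_n + h·k2.
x=0.000000, y=2.000000:
  k1 = f(0.000000, 2.000000) = 0.000000
  k2 = f(0.275000, 2.000000) = 0.632500
  y ← 2.000000 + 0.55·0.632500 = 2.347875
x=0.550000, y=2.347875:
  k1 = f(0.550000, 2.347875) = 1.485031
  k2 = f(0.825000, 2.756259) = 2.615000
  y ← 2.347875 + 0.55·2.615000 = 3.786125
x=1.100000, y=3.786125:
  k1 = f(1.100000, 3.786125) = 4.789448
  k2 = f(1.375000, 5.103223) = 8.069472
  y ← 3.786125 + 0.55·8.069472 = 8.224335
y(1.65) ≈ 8.2243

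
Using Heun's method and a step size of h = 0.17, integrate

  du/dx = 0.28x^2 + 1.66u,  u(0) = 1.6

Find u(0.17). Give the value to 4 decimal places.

Heun: k1 = f(x_n, u_n); k2 = f(x_n + h, u_n + h·k1); u_{n+1} = u_n + (h/2)·(k1 + k2).
x=0.000000, u=1.600000:
  k1 = f(0.000000, 1.600000) = 2.656000
  k2 = f(0.170000, 2.051520) = 3.413615
  u ← 1.600000 + (0.17/2)·(2.656000 + 3.413615) = 2.115917
u(0.17) ≈ 2.1159

2.1159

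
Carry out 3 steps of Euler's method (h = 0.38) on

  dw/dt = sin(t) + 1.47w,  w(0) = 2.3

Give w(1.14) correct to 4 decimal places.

9.1897

Euler: w_{n+1} = w_n + h·f(t_n, w_n).
t=0.000000, w=2.300000: f=3.381000 → w ← 2.300000 + 0.38·3.381000 = 3.584780
t=0.380000, w=3.584780: f=5.640547 → w ← 3.584780 + 0.38·5.640547 = 5.728188
t=0.760000, w=5.728188: f=9.109358 → w ← 5.728188 + 0.38·9.109358 = 9.189744
w(1.14) ≈ 9.1897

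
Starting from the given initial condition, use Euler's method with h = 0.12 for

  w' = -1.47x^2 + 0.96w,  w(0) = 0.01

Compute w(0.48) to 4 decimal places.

-0.0219

Euler: w_{n+1} = w_n + h·f(x_n, w_n).
x=0.000000, w=0.010000: f=0.009600 → w ← 0.010000 + 0.12·0.009600 = 0.011152
x=0.120000, w=0.011152: f=-0.010462 → w ← 0.011152 + 0.12·(-0.010462) = 0.009897
x=0.240000, w=0.009897: f=-0.075171 → w ← 0.009897 + 0.12·(-0.075171) = 0.000876
x=0.360000, w=0.000876: f=-0.189671 → w ← 0.000876 + 0.12·(-0.189671) = -0.021885
w(0.48) ≈ -0.0219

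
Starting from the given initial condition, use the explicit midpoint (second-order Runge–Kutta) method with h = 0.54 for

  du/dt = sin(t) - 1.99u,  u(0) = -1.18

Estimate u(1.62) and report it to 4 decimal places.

0.2791

Midpoint: k1 = f(t_n, u_n); k2 = f(t_n + h/2, u_n + (h/2)·k1); u_{n+1} = u_n + h·k2.
t=0.000000, u=-1.180000:
  k1 = f(0.000000, -1.180000) = 2.348200
  k2 = f(0.270000, -0.545986) = 1.353244
  u ← -1.180000 + 0.54·1.353244 = -0.449248
t=0.540000, u=-0.449248:
  k1 = f(0.540000, -0.449248) = 1.408140
  k2 = f(0.810000, -0.069051) = 0.861698
  u ← -0.449248 + 0.54·0.861698 = 0.016068
t=1.080000, u=0.016068:
  k1 = f(1.080000, 0.016068) = 0.849982
  k2 = f(1.350000, 0.245563) = 0.487052
  u ← 0.016068 + 0.54·0.487052 = 0.279076
u(1.62) ≈ 0.2791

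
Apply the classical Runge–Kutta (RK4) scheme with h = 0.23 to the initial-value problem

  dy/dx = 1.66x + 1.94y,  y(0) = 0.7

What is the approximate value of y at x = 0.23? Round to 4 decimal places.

1.1447

RK4: k1 = f(x_n, y_n); k2 = f(x_n + h/2, y_n + (h/2)·k1); k3 = f(x_n + h/2, y_n + (h/2)·k2); k4 = f(x_n + h, y_n + h·k3); y_{n+1} = y_n + (h/6)·(k1 + 2k2 + 2k3 + k4).
x=0.000000, y=0.700000:
  k1 = f(0.000000, 0.700000) = 1.358000
  k2 = f(0.115000, 0.856170) = 1.851870
  k3 = f(0.115000, 0.912965) = 1.962052
  k4 = f(0.230000, 1.151272) = 2.615268
  y ← 0.700000 + (0.23/6)·(k1 + 2k2 + 2k3 + k4) = 1.144709
y(0.23) ≈ 1.1447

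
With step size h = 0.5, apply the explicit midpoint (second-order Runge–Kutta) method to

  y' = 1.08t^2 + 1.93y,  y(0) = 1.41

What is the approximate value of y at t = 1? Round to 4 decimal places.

Midpoint: k1 = f(t_n, y_n); k2 = f(t_n + h/2, y_n + (h/2)·k1); y_{n+1} = y_n + h·k2.
t=0.000000, y=1.410000:
  k1 = f(0.000000, 1.410000) = 2.721300
  k2 = f(0.250000, 2.090325) = 4.101827
  y ← 1.410000 + 0.5·4.101827 = 3.460914
t=0.500000, y=3.460914:
  k1 = f(0.500000, 3.460914) = 6.949563
  k2 = f(0.750000, 5.198304) = 10.640228
  y ← 3.460914 + 0.5·10.640228 = 8.781027
y(1) ≈ 8.7810

8.7810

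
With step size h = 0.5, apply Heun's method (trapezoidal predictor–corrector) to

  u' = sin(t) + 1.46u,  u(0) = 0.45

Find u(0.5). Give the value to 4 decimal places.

1.0183

Heun: k1 = f(t_n, u_n); k2 = f(t_n + h, u_n + h·k1); u_{n+1} = u_n + (h/2)·(k1 + k2).
t=0.000000, u=0.450000:
  k1 = f(0.000000, 0.450000) = 0.657000
  k2 = f(0.500000, 0.778500) = 1.616036
  u ← 0.450000 + (0.5/2)·(0.657000 + 1.616036) = 1.018259
u(0.5) ≈ 1.0183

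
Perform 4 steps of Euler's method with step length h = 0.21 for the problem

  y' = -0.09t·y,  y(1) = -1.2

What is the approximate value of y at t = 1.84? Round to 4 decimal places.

Euler: y_{n+1} = y_n + h·f(t_n, y_n).
t=1.000000, y=-1.200000: f=0.108000 → y ← -1.200000 + 0.21·0.108000 = -1.177320
t=1.210000, y=-1.177320: f=0.128210 → y ← -1.177320 + 0.21·0.128210 = -1.150396
t=1.420000, y=-1.150396: f=0.147021 → y ← -1.150396 + 0.21·0.147021 = -1.119522
t=1.630000, y=-1.119522: f=0.164234 → y ← -1.119522 + 0.21·0.164234 = -1.085032
y(1.84) ≈ -1.0850

-1.0850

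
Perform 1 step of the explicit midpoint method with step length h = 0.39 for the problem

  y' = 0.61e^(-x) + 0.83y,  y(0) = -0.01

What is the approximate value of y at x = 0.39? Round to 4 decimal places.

0.2205

Midpoint: k1 = f(x_n, y_n); k2 = f(x_n + h/2, y_n + (h/2)·k1); y_{n+1} = y_n + h·k2.
x=0.000000, y=-0.010000:
  k1 = f(0.000000, -0.010000) = 0.601700
  k2 = f(0.195000, 0.107332) = 0.591014
  y ← -0.010000 + 0.39·0.591014 = 0.220496
y(0.39) ≈ 0.2205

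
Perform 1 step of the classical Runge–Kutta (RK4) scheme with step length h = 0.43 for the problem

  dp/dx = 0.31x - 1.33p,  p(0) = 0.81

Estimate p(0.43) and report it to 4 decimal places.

RK4: k1 = f(x_n, p_n); k2 = f(x_n + h/2, p_n + (h/2)·k1); k3 = f(x_n + h/2, p_n + (h/2)·k2); k4 = f(x_n + h, p_n + h·k3); p_{n+1} = p_n + (h/6)·(k1 + 2k2 + 2k3 + k4).
x=0.000000, p=0.810000:
  k1 = f(0.000000, 0.810000) = -1.077300
  k2 = f(0.215000, 0.578380) = -0.702596
  k3 = f(0.215000, 0.658942) = -0.809743
  k4 = f(0.430000, 0.461811) = -0.480908
  p ← 0.810000 + (0.43/6)·(k1 + 2k2 + 2k3 + k4) = 0.481560
p(0.43) ≈ 0.4816

0.4816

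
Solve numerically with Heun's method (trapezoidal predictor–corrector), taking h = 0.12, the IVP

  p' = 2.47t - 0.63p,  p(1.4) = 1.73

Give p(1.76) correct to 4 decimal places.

Heun: k1 = f(t_n, p_n); k2 = f(t_n + h, p_n + h·k1); p_{n+1} = p_n + (h/2)·(k1 + k2).
t=1.400000, p=1.730000:
  k1 = f(1.400000, 1.730000) = 2.368100
  k2 = f(1.520000, 2.014172) = 2.485472
  p ← 1.730000 + (0.12/2)·(2.368100 + 2.485472) = 2.021214
t=1.520000, p=2.021214:
  k1 = f(1.520000, 2.021214) = 2.481035
  k2 = f(1.640000, 2.318938) = 2.589869
  p ← 2.021214 + (0.12/2)·(2.481035 + 2.589869) = 2.325469
t=1.640000, p=2.325469:
  k1 = f(1.640000, 2.325469) = 2.585755
  k2 = f(1.760000, 2.635759) = 2.686672
  p ← 2.325469 + (0.12/2)·(2.585755 + 2.686672) = 2.641814
p(1.76) ≈ 2.6418

2.6418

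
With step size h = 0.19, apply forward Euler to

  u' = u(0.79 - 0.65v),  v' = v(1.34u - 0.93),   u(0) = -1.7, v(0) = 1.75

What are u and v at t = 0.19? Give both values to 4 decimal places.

-1.5878, 0.6833

Euler on (u,v): u_{n+1} = u_n + h·u', v_{n+1} = v_n + h·v'.
0.000000: (-1.700000, 1.750000); f=(0.590750, -5.614000) → (-1.587757, 0.683340)
(u(0.19), v(0.19)) ≈ (-1.5878, 0.6833)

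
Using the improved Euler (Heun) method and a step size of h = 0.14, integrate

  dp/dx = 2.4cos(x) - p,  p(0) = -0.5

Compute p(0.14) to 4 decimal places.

-0.1241

Heun: k1 = f(x_n, p_n); k2 = f(x_n + h, p_n + h·k1); p_{n+1} = p_n + (h/2)·(k1 + k2).
x=0.000000, p=-0.500000:
  k1 = f(0.000000, -0.500000) = 2.900000
  k2 = f(0.140000, -0.094000) = 2.470518
  p ← -0.500000 + (0.14/2)·(2.900000 + 2.470518) = -0.124064
p(0.14) ≈ -0.1241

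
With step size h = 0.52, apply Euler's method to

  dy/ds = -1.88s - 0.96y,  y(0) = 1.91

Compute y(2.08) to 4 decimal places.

-2.0416

Euler: y_{n+1} = y_n + h·f(s_n, y_n).
s=0.000000, y=1.910000: f=-1.833600 → y ← 1.910000 + 0.52·(-1.833600) = 0.956528
s=0.520000, y=0.956528: f=-1.895867 → y ← 0.956528 + 0.52·(-1.895867) = -0.029323
s=1.040000, y=-0.029323: f=-1.927050 → y ← -0.029323 + 0.52·(-1.927050) = -1.031389
s=1.560000, y=-1.031389: f=-1.942667 → y ← -1.031389 + 0.52·(-1.942667) = -2.041576
y(2.08) ≈ -2.0416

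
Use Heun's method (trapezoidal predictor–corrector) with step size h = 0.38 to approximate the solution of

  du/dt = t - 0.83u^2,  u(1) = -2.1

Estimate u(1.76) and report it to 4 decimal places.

Heun: k1 = f(t_n, u_n); k2 = f(t_n + h, u_n + h·k1); u_{n+1} = u_n + (h/2)·(k1 + k2).
t=1.000000, u=-2.100000:
  k1 = f(1.000000, -2.100000) = -2.660300
  k2 = f(1.380000, -3.110914) = -6.652562
  u ← -2.100000 + (0.38/2)·(-2.660300 + (-6.652562)) = -3.869444
t=1.380000, u=-3.869444:
  k1 = f(1.380000, -3.869444) = -11.047254
  k2 = f(1.760000, -8.067400) = -52.258849
  u ← -3.869444 + (0.38/2)·(-11.047254 + (-52.258849)) = -15.897604
u(1.76) ≈ -15.8976

-15.8976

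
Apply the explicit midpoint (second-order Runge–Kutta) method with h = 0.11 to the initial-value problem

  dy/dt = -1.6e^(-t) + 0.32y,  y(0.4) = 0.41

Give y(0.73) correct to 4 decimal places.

0.1368

Midpoint: k1 = f(t_n, y_n); k2 = f(t_n + h/2, y_n + (h/2)·k1); y_{n+1} = y_n + h·k2.
t=0.400000, y=0.410000:
  k1 = f(0.400000, 0.410000) = -0.941312
  k2 = f(0.455000, 0.358228) = -0.900484
  y ← 0.410000 + 0.11·(-0.900484) = 0.310947
t=0.510000, y=0.310947:
  k1 = f(0.510000, 0.310947) = -0.861290
  k2 = f(0.565000, 0.263576) = -0.825032
  y ← 0.310947 + 0.11·(-0.825032) = 0.220193
t=0.620000, y=0.220193:
  k1 = f(0.620000, 0.220193) = -0.790249
  k2 = f(0.675000, 0.176730) = -0.758097
  y ← 0.220193 + 0.11·(-0.758097) = 0.136803
y(0.73) ≈ 0.1368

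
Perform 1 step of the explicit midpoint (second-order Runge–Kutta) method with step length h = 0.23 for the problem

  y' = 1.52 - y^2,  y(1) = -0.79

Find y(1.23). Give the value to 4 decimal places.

-0.5489

Midpoint: k1 = f(x_n, y_n); k2 = f(x_n + h/2, y_n + (h/2)·k1); y_{n+1} = y_n + h·k2.
x=1.000000, y=-0.790000:
  k1 = f(1.000000, -0.790000) = 0.895900
  k2 = f(1.115000, -0.686972) = 1.048070
  y ← -0.790000 + 0.23·1.048070 = -0.548944
y(1.23) ≈ -0.5489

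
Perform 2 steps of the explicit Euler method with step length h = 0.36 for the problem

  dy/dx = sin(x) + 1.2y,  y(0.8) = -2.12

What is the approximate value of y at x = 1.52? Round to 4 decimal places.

Euler: y_{n+1} = y_n + h·f(x_n, y_n).
x=0.800000, y=-2.120000: f=-1.826644 → y ← -2.120000 + 0.36·(-1.826644) = -2.777592
x=1.160000, y=-2.777592: f=-2.416307 → y ← -2.777592 + 0.36·(-2.416307) = -3.647462
y(1.52) ≈ -3.6475

-3.6475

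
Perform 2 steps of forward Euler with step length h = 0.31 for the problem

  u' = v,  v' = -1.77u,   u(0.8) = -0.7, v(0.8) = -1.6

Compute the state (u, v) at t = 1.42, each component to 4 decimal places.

Euler on (u,v): u_{n+1} = u_n + h·u', v_{n+1} = v_n + h·v'.
0.800000: (-0.700000, -1.600000); f=(-1.600000, 1.239000) → (-1.196000, -1.215910)
1.110000: (-1.196000, -1.215910); f=(-1.215910, 2.116920) → (-1.572932, -0.559665)
(u(1.42), v(1.42)) ≈ (-1.5729, -0.5597)

-1.5729, -0.5597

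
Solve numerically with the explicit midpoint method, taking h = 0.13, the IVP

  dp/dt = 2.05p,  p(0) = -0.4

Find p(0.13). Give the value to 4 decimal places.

-0.5208

Midpoint: k1 = f(t_n, p_n); k2 = f(t_n + h/2, p_n + (h/2)·k1); p_{n+1} = p_n + h·k2.
t=0.000000, p=-0.400000:
  k1 = f(0.000000, -0.400000) = -0.820000
  k2 = f(0.065000, -0.453300) = -0.929265
  p ← -0.400000 + 0.13·(-0.929265) = -0.520804
p(0.13) ≈ -0.5208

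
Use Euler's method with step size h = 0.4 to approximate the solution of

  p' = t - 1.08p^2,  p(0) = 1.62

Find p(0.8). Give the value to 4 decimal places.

0.5441

Euler: p_{n+1} = p_n + h·f(t_n, p_n).
t=0.000000, p=1.620000: f=-2.834352 → p ← 1.620000 + 0.4·(-2.834352) = 0.486259
t=0.400000, p=0.486259: f=0.144636 → p ← 0.486259 + 0.4·0.144636 = 0.544114
p(0.8) ≈ 0.5441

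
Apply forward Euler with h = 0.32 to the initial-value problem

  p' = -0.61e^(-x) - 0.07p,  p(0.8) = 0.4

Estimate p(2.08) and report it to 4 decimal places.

0.1437

Euler: p_{n+1} = p_n + h·f(x_n, p_n).
x=0.800000, p=0.400000: f=-0.302091 → p ← 0.400000 + 0.32·(-0.302091) = 0.303331
x=1.120000, p=0.303331: f=-0.220264 → p ← 0.303331 + 0.32·(-0.220264) = 0.232847
x=1.440000, p=0.232847: f=-0.160825 → p ← 0.232847 + 0.32·(-0.160825) = 0.181382
x=1.760000, p=0.181382: f=-0.117644 → p ← 0.181382 + 0.32·(-0.117644) = 0.143736
p(2.08) ≈ 0.1437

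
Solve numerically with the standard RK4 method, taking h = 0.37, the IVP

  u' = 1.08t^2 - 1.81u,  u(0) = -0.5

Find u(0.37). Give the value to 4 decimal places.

RK4: k1 = f(t_n, u_n); k2 = f(t_n + h/2, u_n + (h/2)·k1); k3 = f(t_n + h/2, u_n + (h/2)·k2); k4 = f(t_n + h, u_n + h·k3); u_{n+1} = u_n + (h/6)·(k1 + 2k2 + 2k3 + k4).
t=0.000000, u=-0.500000:
  k1 = f(0.000000, -0.500000) = 0.905000
  k2 = f(0.185000, -0.332575) = 0.638924
  k3 = f(0.185000, -0.381799) = 0.728019
  k4 = f(0.370000, -0.230633) = 0.565297
  u ← -0.500000 + (0.37/6)·(k1 + 2k2 + 2k3 + k4) = -0.240742
u(0.37) ≈ -0.2407

-0.2407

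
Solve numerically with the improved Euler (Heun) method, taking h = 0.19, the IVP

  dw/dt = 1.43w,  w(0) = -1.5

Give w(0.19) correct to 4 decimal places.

Heun: k1 = f(t_n, w_n); k2 = f(t_n + h, w_n + h·k1); w_{n+1} = w_n + (h/2)·(k1 + k2).
t=0.000000, w=-1.500000:
  k1 = f(0.000000, -1.500000) = -2.145000
  k2 = f(0.190000, -1.907550) = -2.727797
  w ← -1.500000 + (0.19/2)·(-2.145000 + (-2.727797)) = -1.962916
w(0.19) ≈ -1.9629

-1.9629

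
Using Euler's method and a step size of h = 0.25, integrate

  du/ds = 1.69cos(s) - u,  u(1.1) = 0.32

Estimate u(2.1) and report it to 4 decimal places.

0.1085

Euler: u_{n+1} = u_n + h·f(s_n, u_n).
s=1.100000, u=0.320000: f=0.446577 → u ← 0.320000 + 0.25·0.446577 = 0.431644
s=1.350000, u=0.431644: f=-0.061523 → u ← 0.431644 + 0.25·(-0.061523) = 0.416264
s=1.600000, u=0.416264: f=-0.465611 → u ← 0.416264 + 0.25·(-0.465611) = 0.299861
s=1.850000, u=0.299861: f=-0.765608 → u ← 0.299861 + 0.25·(-0.765608) = 0.108459
u(2.1) ≈ 0.1085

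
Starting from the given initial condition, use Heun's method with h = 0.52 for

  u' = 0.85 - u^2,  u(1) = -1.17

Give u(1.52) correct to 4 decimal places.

-1.6229

Heun: k1 = f(s_n, u_n); k2 = f(s_n + h, u_n + h·k1); u_{n+1} = u_n + (h/2)·(k1 + k2).
s=1.000000, u=-1.170000:
  k1 = f(1.000000, -1.170000) = -0.518900
  k2 = f(1.520000, -1.439828) = -1.223105
  u ← -1.170000 + (0.52/2)·(-0.518900 + (-1.223105)) = -1.622921
u(1.52) ≈ -1.6229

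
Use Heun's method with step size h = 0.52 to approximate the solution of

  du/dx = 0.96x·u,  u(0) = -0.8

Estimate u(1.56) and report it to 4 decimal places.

-2.4373

Heun: k1 = f(x_n, u_n); k2 = f(x_n + h, u_n + h·k1); u_{n+1} = u_n + (h/2)·(k1 + k2).
x=0.000000, u=-0.800000:
  k1 = f(0.000000, -0.800000) = 0.000000
  k2 = f(0.520000, -0.800000) = -0.399360
  u ← -0.800000 + (0.52/2)·(0.000000 + (-0.399360)) = -0.903834
x=0.520000, u=-0.903834:
  k1 = f(0.520000, -0.903834) = -0.451194
  k2 = f(1.040000, -1.138454) = -1.136633
  u ← -0.903834 + (0.52/2)·(-0.451194 + (-1.136633)) = -1.316669
x=1.040000, u=-1.316669:
  k1 = f(1.040000, -1.316669) = -1.314562
  k2 = f(1.560000, -2.000241) = -2.995560
  u ← -1.316669 + (0.52/2)·(-1.314562 + (-2.995560)) = -2.437300
u(1.56) ≈ -2.4373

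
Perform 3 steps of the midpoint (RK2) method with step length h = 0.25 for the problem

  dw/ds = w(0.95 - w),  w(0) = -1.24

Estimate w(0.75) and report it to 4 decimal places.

-31.6121

Midpoint: k1 = f(s_n, w_n); k2 = f(s_n + h/2, w_n + (h/2)·k1); w_{n+1} = w_n + h·k2.
s=0.000000, w=-1.240000:
  k1 = f(0.000000, -1.240000) = -2.715600
  k2 = f(0.125000, -1.579450) = -3.995140
  w ← -1.240000 + 0.25·(-3.995140) = -2.238785
s=0.250000, w=-2.238785:
  k1 = f(0.250000, -2.238785) = -7.139004
  k2 = f(0.375000, -3.131160) = -12.778768
  w ← -2.238785 + 0.25·(-12.778768) = -5.433477
s=0.500000, w=-5.433477:
  k1 = f(0.500000, -5.433477) = -34.684475
  k2 = f(0.625000, -9.769036) = -104.714655
  w ← -5.433477 + 0.25·(-104.714655) = -31.612141
w(0.75) ≈ -31.6121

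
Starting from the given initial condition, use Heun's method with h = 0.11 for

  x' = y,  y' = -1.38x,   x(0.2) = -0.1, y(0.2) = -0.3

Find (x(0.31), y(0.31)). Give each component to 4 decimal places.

Heun on (x,y): k1 = f(s_n, state_n); k2 = f(s_n + h, state_n + h·k1); state_{n+1} = state_n + (h/2)·(k1 + k2).
0.200000: (-0.100000, -0.300000)
  k1 = (-0.300000, 0.138000)
  predictor → (-0.133000, -0.284820)
  k2 = (-0.284820, 0.183540)
  → (-0.132165, -0.282315)
(x(0.31), y(0.31)) ≈ (-0.1322, -0.2823)

-0.1322, -0.2823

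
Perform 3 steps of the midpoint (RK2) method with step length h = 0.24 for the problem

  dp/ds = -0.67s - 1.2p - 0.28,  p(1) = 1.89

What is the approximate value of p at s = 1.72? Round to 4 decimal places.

0.2197

Midpoint: k1 = f(s_n, p_n); k2 = f(s_n + h/2, p_n + (h/2)·k1); p_{n+1} = p_n + h·k2.
s=1.000000, p=1.890000:
  k1 = f(1.000000, 1.890000) = -3.218000
  k2 = f(1.120000, 1.503840) = -2.835008
  p ← 1.890000 + 0.24·(-2.835008) = 1.209598
s=1.240000, p=1.209598:
  k1 = f(1.240000, 1.209598) = -2.562318
  k2 = f(1.360000, 0.902120) = -2.273744
  p ← 1.209598 + 0.24·(-2.273744) = 0.663900
s=1.480000, p=0.663900:
  k1 = f(1.480000, 0.663900) = -2.068279
  k2 = f(1.600000, 0.415706) = -1.850847
  p ← 0.663900 + 0.24·(-1.850847) = 0.219696
p(1.72) ≈ 0.2197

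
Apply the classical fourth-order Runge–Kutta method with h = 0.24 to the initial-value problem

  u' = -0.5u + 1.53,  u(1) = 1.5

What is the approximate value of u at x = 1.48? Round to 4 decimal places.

RK4: k1 = f(x_n, u_n); k2 = f(x_n + h/2, u_n + (h/2)·k1); k3 = f(x_n + h/2, u_n + (h/2)·k2); k4 = f(x_n + h, u_n + h·k3); u_{n+1} = u_n + (h/6)·(k1 + 2k2 + 2k3 + k4).
x=1.000000, u=1.500000:
  k1 = f(1.000000, 1.500000) = 0.780000
  k2 = f(1.120000, 1.593600) = 0.733200
  k3 = f(1.120000, 1.587984) = 0.736008
  k4 = f(1.240000, 1.676642) = 0.691679
  u ← 1.500000 + (0.24/6)·(k1 + 2k2 + 2k3 + k4) = 1.676404
x=1.240000, u=1.676404:
  k1 = f(1.240000, 1.676404) = 0.691798
  k2 = f(1.360000, 1.759420) = 0.650290
  k3 = f(1.360000, 1.754439) = 0.652781
  k4 = f(1.480000, 1.833071) = 0.613464
  u ← 1.676404 + (0.24/6)·(k1 + 2k2 + 2k3 + k4) = 1.832860
u(1.48) ≈ 1.8329

1.8329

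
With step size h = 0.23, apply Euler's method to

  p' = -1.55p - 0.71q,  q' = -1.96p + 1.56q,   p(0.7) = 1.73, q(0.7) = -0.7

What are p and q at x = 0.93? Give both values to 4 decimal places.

1.2276, -1.7310

Euler on (p,q): p_{n+1} = p_n + h·p', q_{n+1} = q_n + h·q'.
0.700000: (1.730000, -0.700000); f=(-2.184500, -4.482800) → (1.227565, -1.731044)
(p(0.93), q(0.93)) ≈ (1.2276, -1.7310)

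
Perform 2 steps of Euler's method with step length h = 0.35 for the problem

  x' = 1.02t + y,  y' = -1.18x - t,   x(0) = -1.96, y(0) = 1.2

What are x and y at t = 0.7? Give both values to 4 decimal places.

Euler on (x,y): x_{n+1} = x_n + h·x', y_{n+1} = y_n + h·y'.
0.000000: (-1.960000, 1.200000); f=(1.200000, 2.312800) → (-1.540000, 2.009480)
0.350000: (-1.540000, 2.009480); f=(2.366480, 1.467200) → (-0.711732, 2.523000)
(x(0.7), y(0.7)) ≈ (-0.7117, 2.5230)

-0.7117, 2.5230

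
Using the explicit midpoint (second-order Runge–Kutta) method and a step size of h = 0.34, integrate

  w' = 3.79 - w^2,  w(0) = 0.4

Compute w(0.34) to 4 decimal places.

Midpoint: k1 = f(x_n, w_n); k2 = f(x_n + h/2, w_n + (h/2)·k1); w_{n+1} = w_n + h·k2.
x=0.000000, w=0.400000:
  k1 = f(0.000000, 0.400000) = 3.630000
  k2 = f(0.170000, 1.017100) = 2.755508
  w ← 0.400000 + 0.34·2.755508 = 1.336873
w(0.34) ≈ 1.3369

1.3369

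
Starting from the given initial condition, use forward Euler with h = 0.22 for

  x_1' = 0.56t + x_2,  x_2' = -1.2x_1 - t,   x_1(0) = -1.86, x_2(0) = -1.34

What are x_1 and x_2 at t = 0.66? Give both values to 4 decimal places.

-2.3325, 0.1857

Euler on (x_1,x_2): x_1_{n+1} = x_1_n + h·x_1', x_2_{n+1} = x_2_n + h·x_2'.
0.000000: (-1.860000, -1.340000); f=(-1.340000, 2.232000) → (-2.154800, -0.848960)
0.220000: (-2.154800, -0.848960); f=(-0.725760, 2.365760) → (-2.314467, -0.328493)
0.440000: (-2.314467, -0.328493); f=(-0.082093, 2.337361) → (-2.332528, 0.185727)
(x_1(0.66), x_2(0.66)) ≈ (-2.3325, 0.1857)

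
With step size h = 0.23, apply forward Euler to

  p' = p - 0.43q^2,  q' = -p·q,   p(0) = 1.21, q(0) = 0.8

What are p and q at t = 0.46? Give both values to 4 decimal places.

Euler on (p,q): p_{n+1} = p_n + h·p', q_{n+1} = q_n + h·q'.
0.000000: (1.210000, 0.800000); f=(0.934800, -0.968000) → (1.425004, 0.577360)
0.230000: (1.425004, 0.577360); f=(1.281666, -0.822740) → (1.719787, 0.388130)
(p(0.46), q(0.46)) ≈ (1.7198, 0.3881)

1.7198, 0.3881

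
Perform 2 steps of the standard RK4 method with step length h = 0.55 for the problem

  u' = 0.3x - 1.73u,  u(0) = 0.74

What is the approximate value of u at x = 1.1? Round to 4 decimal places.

RK4: k1 = f(x_n, u_n); k2 = f(x_n + h/2, u_n + (h/2)·k1); k3 = f(x_n + h/2, u_n + (h/2)·k2); k4 = f(x_n + h, u_n + h·k3); u_{n+1} = u_n + (h/6)·(k1 + 2k2 + 2k3 + k4).
x=0.000000, u=0.740000:
  k1 = f(0.000000, 0.740000) = -1.280200
  k2 = f(0.275000, 0.387945) = -0.588645
  k3 = f(0.275000, 0.578123) = -0.917652
  k4 = f(0.550000, 0.235291) = -0.242054
  u ← 0.740000 + (0.55/6)·(k1 + 2k2 + 2k3 + k4) = 0.324306
x=0.550000, u=0.324306:
  k1 = f(0.550000, 0.324306) = -0.396049
  k2 = f(0.825000, 0.215392) = -0.125129
  k3 = f(0.825000, 0.289895) = -0.254019
  k4 = f(1.100000, 0.184595) = 0.010650
  u ← 0.324306 + (0.55/6)·(k1 + 2k2 + 2k3 + k4) = 0.219467
u(1.1) ≈ 0.2195

0.2195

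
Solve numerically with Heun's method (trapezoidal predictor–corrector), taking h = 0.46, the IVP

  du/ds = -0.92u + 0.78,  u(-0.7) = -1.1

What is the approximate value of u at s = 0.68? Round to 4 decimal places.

0.2715

Heun: k1 = f(s_n, u_n); k2 = f(s_n + h, u_n + h·k1); u_{n+1} = u_n + (h/2)·(k1 + k2).
s=-0.700000, u=-1.100000:
  k1 = f(-0.700000, -1.100000) = 1.792000
  k2 = f(-0.240000, -0.275680) = 1.033626
  u ← -1.100000 + (0.46/2)·(1.792000 + 1.033626) = -0.450106
s=-0.240000, u=-0.450106:
  k1 = f(-0.240000, -0.450106) = 1.194098
  k2 = f(0.220000, 0.099179) = 0.688756
  u ← -0.450106 + (0.46/2)·(1.194098 + 0.688756) = -0.017050
s=0.220000, u=-0.017050:
  k1 = f(0.220000, -0.017050) = 0.795686
  k2 = f(0.680000, 0.348966) = 0.458952
  u ← -0.017050 + (0.46/2)·(0.795686 + 0.458952) = 0.271517
u(0.68) ≈ 0.2715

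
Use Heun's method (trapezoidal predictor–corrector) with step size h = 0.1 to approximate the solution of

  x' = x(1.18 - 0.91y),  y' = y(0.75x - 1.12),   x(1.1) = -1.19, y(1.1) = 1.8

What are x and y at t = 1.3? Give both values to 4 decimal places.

-1.1518, 1.2137

Heun on (x,y): k1 = f(t_n, state_n); k2 = f(t_n + h, state_n + h·k1); state_{n+1} = state_n + (h/2)·(k1 + k2).
1.100000: (-1.190000, 1.800000)
  k1 = (0.545020, -3.622500)
  predictor → (-1.135498, 1.437750)
  k2 = (0.145744, -2.834702)
  → (-1.155462, 1.477140)
1.200000: (-1.155462, 1.477140)
  k1 = (0.189724, -2.934481)
  predictor → (-1.136489, 1.183692)
  k2 = (-0.116877, -2.334675)
  → (-1.151819, 1.213682)
(x(1.3), y(1.3)) ≈ (-1.1518, 1.2137)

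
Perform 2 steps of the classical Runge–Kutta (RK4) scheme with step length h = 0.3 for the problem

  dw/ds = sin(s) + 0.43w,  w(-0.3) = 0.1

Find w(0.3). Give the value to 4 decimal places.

0.1207

RK4: k1 = f(s_n, w_n); k2 = f(s_n + h/2, w_n + (h/2)·k1); k3 = f(s_n + h/2, w_n + (h/2)·k2); k4 = f(s_n + h, w_n + h·k3); w_{n+1} = w_n + (h/6)·(k1 + 2k2 + 2k3 + k4).
s=-0.300000, w=0.100000:
  k1 = f(-0.300000, 0.100000) = -0.252520
  k2 = f(-0.150000, 0.062122) = -0.122726
  k3 = f(-0.150000, 0.081591) = -0.114354
  k4 = f(0.000000, 0.065694) = 0.028248
  w ← 0.100000 + (0.3/6)·(k1 + 2k2 + 2k3 + k4) = 0.065078
s=0.000000, w=0.065078:
  k1 = f(0.000000, 0.065078) = 0.027984
  k2 = f(0.150000, 0.069276) = 0.179227
  k3 = f(0.150000, 0.091962) = 0.188982
  k4 = f(0.300000, 0.121773) = 0.347883
  w ← 0.065078 + (0.3/6)·(k1 + 2k2 + 2k3 + k4) = 0.120693
w(0.3) ≈ 0.1207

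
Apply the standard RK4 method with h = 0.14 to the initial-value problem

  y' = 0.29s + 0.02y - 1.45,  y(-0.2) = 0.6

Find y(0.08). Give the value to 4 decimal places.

0.1913

RK4: k1 = f(s_n, y_n); k2 = f(s_n + h/2, y_n + (h/2)·k1); k3 = f(s_n + h/2, y_n + (h/2)·k2); k4 = f(s_n + h, y_n + h·k3); y_{n+1} = y_n + (h/6)·(k1 + 2k2 + 2k3 + k4).
s=-0.200000, y=0.600000:
  k1 = f(-0.200000, 0.600000) = -1.496000
  k2 = f(-0.130000, 0.495280) = -1.477794
  k3 = f(-0.130000, 0.496554) = -1.477769
  k4 = f(-0.060000, 0.393112) = -1.459538
  y ← 0.600000 + (0.14/6)·(k1 + 2k2 + 2k3 + k4) = 0.393111
s=-0.060000, y=0.393111:
  k1 = f(-0.060000, 0.393111) = -1.459538
  k2 = f(0.010000, 0.290944) = -1.441281
  k3 = f(0.010000, 0.292221) = -1.441256
  k4 = f(0.080000, 0.191335) = -1.422973
  y ← 0.393111 + (0.14/6)·(k1 + 2k2 + 2k3 + k4) = 0.191334
y(0.08) ≈ 0.1913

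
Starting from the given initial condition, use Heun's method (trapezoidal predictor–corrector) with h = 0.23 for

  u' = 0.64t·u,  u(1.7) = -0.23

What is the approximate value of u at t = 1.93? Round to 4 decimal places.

-0.2996

Heun: k1 = f(t_n, u_n); k2 = f(t_n + h, u_n + h·k1); u_{n+1} = u_n + (h/2)·(k1 + k2).
t=1.700000, u=-0.230000:
  k1 = f(1.700000, -0.230000) = -0.250240
  k2 = f(1.930000, -0.287555) = -0.355188
  u ← -0.230000 + (0.23/2)·(-0.250240 + (-0.355188)) = -0.299624
u(1.93) ≈ -0.2996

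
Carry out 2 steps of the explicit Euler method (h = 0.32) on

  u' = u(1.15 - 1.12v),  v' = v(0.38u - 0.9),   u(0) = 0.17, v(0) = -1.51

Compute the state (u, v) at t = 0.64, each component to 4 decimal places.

0.5727, -0.8314

Euler on (u,v): u_{n+1} = u_n + h·u', v_{n+1} = v_n + h·v'.
0.000000: (0.170000, -1.510000); f=(0.483004, 1.261454) → (0.324561, -1.106335)
0.320000: (0.324561, -1.106335); f=(0.775408, 0.859253) → (0.572692, -0.831374)
(u(0.64), v(0.64)) ≈ (0.5727, -0.8314)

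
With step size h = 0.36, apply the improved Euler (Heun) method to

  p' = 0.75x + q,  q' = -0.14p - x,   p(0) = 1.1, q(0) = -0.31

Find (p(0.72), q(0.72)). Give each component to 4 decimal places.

0.9863, -0.6722

Heun on (p,q): k1 = f(x_n, state_n); k2 = f(x_n + h, state_n + h·k1); state_{n+1} = state_n + (h/2)·(k1 + k2).
0.000000: (1.100000, -0.310000)
  k1 = (-0.310000, -0.154000)
  predictor → (0.988400, -0.365440)
  k2 = (-0.095440, -0.498376)
  → (1.027021, -0.427428)
0.360000: (1.027021, -0.427428)
  k1 = (-0.157428, -0.503783)
  predictor → (0.970347, -0.608790)
  k2 = (-0.068790, -0.855849)
  → (0.986302, -0.672161)
(p(0.72), q(0.72)) ≈ (0.9863, -0.6722)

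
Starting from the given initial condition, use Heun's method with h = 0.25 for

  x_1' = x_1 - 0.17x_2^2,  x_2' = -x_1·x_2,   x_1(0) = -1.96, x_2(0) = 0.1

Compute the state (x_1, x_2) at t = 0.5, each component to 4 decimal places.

Heun on (x_1,x_2): k1 = f(t_n, state_n); k2 = f(t_n + h, state_n + h·k1); state_{n+1} = state_n + (h/2)·(k1 + k2).
0.000000: (-1.960000, 0.100000)
  k1 = (-1.961700, 0.196000)
  predictor → (-2.450425, 0.149000)
  k2 = (-2.454199, 0.365113)
  → (-2.511987, 0.170139)
0.250000: (-2.511987, 0.170139)
  k1 = (-2.516908, 0.427387)
  predictor → (-3.141215, 0.276986)
  k2 = (-3.154257, 0.870073)
  → (-3.220883, 0.332322)
(x_1(0.5), x_2(0.5)) ≈ (-3.2209, 0.3323)

-3.2209, 0.3323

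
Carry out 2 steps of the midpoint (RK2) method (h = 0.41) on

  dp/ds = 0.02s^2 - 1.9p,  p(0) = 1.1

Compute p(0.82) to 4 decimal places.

0.3053

Midpoint: k1 = f(s_n, p_n); k2 = f(s_n + h/2, p_n + (h/2)·k1); p_{n+1} = p_n + h·k2.
s=0.000000, p=1.100000:
  k1 = f(0.000000, 1.100000) = -2.090000
  k2 = f(0.205000, 0.671550) = -1.275105
  p ← 1.100000 + 0.41·(-1.275105) = 0.577207
s=0.410000, p=0.577207:
  k1 = f(0.410000, 0.577207) = -1.093332
  k2 = f(0.615000, 0.353074) = -0.663276
  p ← 0.577207 + 0.41·(-0.663276) = 0.305264
p(0.82) ≈ 0.3053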